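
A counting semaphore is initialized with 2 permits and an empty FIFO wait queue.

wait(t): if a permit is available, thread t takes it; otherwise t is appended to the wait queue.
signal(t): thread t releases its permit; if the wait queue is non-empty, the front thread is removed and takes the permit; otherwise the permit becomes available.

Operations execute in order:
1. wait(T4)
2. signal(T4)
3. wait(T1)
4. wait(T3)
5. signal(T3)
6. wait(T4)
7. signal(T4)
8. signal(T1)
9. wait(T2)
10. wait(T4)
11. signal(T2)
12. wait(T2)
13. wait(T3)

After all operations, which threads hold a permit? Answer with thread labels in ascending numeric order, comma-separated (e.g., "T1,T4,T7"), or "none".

Step 1: wait(T4) -> count=1 queue=[] holders={T4}
Step 2: signal(T4) -> count=2 queue=[] holders={none}
Step 3: wait(T1) -> count=1 queue=[] holders={T1}
Step 4: wait(T3) -> count=0 queue=[] holders={T1,T3}
Step 5: signal(T3) -> count=1 queue=[] holders={T1}
Step 6: wait(T4) -> count=0 queue=[] holders={T1,T4}
Step 7: signal(T4) -> count=1 queue=[] holders={T1}
Step 8: signal(T1) -> count=2 queue=[] holders={none}
Step 9: wait(T2) -> count=1 queue=[] holders={T2}
Step 10: wait(T4) -> count=0 queue=[] holders={T2,T4}
Step 11: signal(T2) -> count=1 queue=[] holders={T4}
Step 12: wait(T2) -> count=0 queue=[] holders={T2,T4}
Step 13: wait(T3) -> count=0 queue=[T3] holders={T2,T4}
Final holders: T2,T4

Answer: T2,T4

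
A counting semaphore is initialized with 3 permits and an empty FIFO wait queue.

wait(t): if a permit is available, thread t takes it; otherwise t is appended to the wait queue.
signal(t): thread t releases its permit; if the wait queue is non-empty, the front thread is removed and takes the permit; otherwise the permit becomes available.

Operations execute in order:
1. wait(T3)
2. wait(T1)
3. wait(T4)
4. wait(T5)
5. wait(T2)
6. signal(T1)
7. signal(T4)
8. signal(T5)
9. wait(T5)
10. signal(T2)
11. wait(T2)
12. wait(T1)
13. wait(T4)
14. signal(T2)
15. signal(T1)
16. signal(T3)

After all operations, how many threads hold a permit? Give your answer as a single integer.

Step 1: wait(T3) -> count=2 queue=[] holders={T3}
Step 2: wait(T1) -> count=1 queue=[] holders={T1,T3}
Step 3: wait(T4) -> count=0 queue=[] holders={T1,T3,T4}
Step 4: wait(T5) -> count=0 queue=[T5] holders={T1,T3,T4}
Step 5: wait(T2) -> count=0 queue=[T5,T2] holders={T1,T3,T4}
Step 6: signal(T1) -> count=0 queue=[T2] holders={T3,T4,T5}
Step 7: signal(T4) -> count=0 queue=[] holders={T2,T3,T5}
Step 8: signal(T5) -> count=1 queue=[] holders={T2,T3}
Step 9: wait(T5) -> count=0 queue=[] holders={T2,T3,T5}
Step 10: signal(T2) -> count=1 queue=[] holders={T3,T5}
Step 11: wait(T2) -> count=0 queue=[] holders={T2,T3,T5}
Step 12: wait(T1) -> count=0 queue=[T1] holders={T2,T3,T5}
Step 13: wait(T4) -> count=0 queue=[T1,T4] holders={T2,T3,T5}
Step 14: signal(T2) -> count=0 queue=[T4] holders={T1,T3,T5}
Step 15: signal(T1) -> count=0 queue=[] holders={T3,T4,T5}
Step 16: signal(T3) -> count=1 queue=[] holders={T4,T5}
Final holders: {T4,T5} -> 2 thread(s)

Answer: 2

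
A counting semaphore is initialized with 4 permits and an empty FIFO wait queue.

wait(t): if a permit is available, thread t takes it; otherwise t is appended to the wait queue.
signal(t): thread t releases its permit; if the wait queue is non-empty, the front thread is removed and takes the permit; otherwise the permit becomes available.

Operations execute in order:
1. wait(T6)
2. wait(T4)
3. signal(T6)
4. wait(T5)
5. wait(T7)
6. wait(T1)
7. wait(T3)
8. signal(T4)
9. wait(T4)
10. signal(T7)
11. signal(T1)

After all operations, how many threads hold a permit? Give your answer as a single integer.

Answer: 3

Derivation:
Step 1: wait(T6) -> count=3 queue=[] holders={T6}
Step 2: wait(T4) -> count=2 queue=[] holders={T4,T6}
Step 3: signal(T6) -> count=3 queue=[] holders={T4}
Step 4: wait(T5) -> count=2 queue=[] holders={T4,T5}
Step 5: wait(T7) -> count=1 queue=[] holders={T4,T5,T7}
Step 6: wait(T1) -> count=0 queue=[] holders={T1,T4,T5,T7}
Step 7: wait(T3) -> count=0 queue=[T3] holders={T1,T4,T5,T7}
Step 8: signal(T4) -> count=0 queue=[] holders={T1,T3,T5,T7}
Step 9: wait(T4) -> count=0 queue=[T4] holders={T1,T3,T5,T7}
Step 10: signal(T7) -> count=0 queue=[] holders={T1,T3,T4,T5}
Step 11: signal(T1) -> count=1 queue=[] holders={T3,T4,T5}
Final holders: {T3,T4,T5} -> 3 thread(s)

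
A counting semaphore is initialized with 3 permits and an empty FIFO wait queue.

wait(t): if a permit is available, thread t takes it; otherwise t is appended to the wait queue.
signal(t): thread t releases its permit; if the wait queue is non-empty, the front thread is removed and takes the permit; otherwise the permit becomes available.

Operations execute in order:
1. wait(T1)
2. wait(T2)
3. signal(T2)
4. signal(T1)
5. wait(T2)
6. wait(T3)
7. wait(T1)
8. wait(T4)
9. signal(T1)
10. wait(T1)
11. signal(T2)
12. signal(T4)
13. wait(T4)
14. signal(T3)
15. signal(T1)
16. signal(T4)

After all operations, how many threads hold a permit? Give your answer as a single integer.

Step 1: wait(T1) -> count=2 queue=[] holders={T1}
Step 2: wait(T2) -> count=1 queue=[] holders={T1,T2}
Step 3: signal(T2) -> count=2 queue=[] holders={T1}
Step 4: signal(T1) -> count=3 queue=[] holders={none}
Step 5: wait(T2) -> count=2 queue=[] holders={T2}
Step 6: wait(T3) -> count=1 queue=[] holders={T2,T3}
Step 7: wait(T1) -> count=0 queue=[] holders={T1,T2,T3}
Step 8: wait(T4) -> count=0 queue=[T4] holders={T1,T2,T3}
Step 9: signal(T1) -> count=0 queue=[] holders={T2,T3,T4}
Step 10: wait(T1) -> count=0 queue=[T1] holders={T2,T3,T4}
Step 11: signal(T2) -> count=0 queue=[] holders={T1,T3,T4}
Step 12: signal(T4) -> count=1 queue=[] holders={T1,T3}
Step 13: wait(T4) -> count=0 queue=[] holders={T1,T3,T4}
Step 14: signal(T3) -> count=1 queue=[] holders={T1,T4}
Step 15: signal(T1) -> count=2 queue=[] holders={T4}
Step 16: signal(T4) -> count=3 queue=[] holders={none}
Final holders: {none} -> 0 thread(s)

Answer: 0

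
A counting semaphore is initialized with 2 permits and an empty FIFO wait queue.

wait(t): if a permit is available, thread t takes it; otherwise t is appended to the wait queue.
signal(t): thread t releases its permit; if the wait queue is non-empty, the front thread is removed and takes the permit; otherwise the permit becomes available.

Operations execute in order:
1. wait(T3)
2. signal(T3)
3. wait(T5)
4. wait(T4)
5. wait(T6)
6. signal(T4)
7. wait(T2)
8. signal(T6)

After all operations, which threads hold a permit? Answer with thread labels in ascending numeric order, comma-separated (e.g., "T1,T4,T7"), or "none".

Step 1: wait(T3) -> count=1 queue=[] holders={T3}
Step 2: signal(T3) -> count=2 queue=[] holders={none}
Step 3: wait(T5) -> count=1 queue=[] holders={T5}
Step 4: wait(T4) -> count=0 queue=[] holders={T4,T5}
Step 5: wait(T6) -> count=0 queue=[T6] holders={T4,T5}
Step 6: signal(T4) -> count=0 queue=[] holders={T5,T6}
Step 7: wait(T2) -> count=0 queue=[T2] holders={T5,T6}
Step 8: signal(T6) -> count=0 queue=[] holders={T2,T5}
Final holders: T2,T5

Answer: T2,T5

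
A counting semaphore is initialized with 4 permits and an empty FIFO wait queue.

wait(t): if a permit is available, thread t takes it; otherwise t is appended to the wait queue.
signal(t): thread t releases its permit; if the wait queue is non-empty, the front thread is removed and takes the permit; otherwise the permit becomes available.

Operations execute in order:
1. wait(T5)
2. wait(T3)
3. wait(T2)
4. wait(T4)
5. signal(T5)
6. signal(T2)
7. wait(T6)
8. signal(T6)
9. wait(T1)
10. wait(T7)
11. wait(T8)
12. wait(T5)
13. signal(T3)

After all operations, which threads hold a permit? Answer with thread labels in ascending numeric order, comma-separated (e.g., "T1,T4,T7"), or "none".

Step 1: wait(T5) -> count=3 queue=[] holders={T5}
Step 2: wait(T3) -> count=2 queue=[] holders={T3,T5}
Step 3: wait(T2) -> count=1 queue=[] holders={T2,T3,T5}
Step 4: wait(T4) -> count=0 queue=[] holders={T2,T3,T4,T5}
Step 5: signal(T5) -> count=1 queue=[] holders={T2,T3,T4}
Step 6: signal(T2) -> count=2 queue=[] holders={T3,T4}
Step 7: wait(T6) -> count=1 queue=[] holders={T3,T4,T6}
Step 8: signal(T6) -> count=2 queue=[] holders={T3,T4}
Step 9: wait(T1) -> count=1 queue=[] holders={T1,T3,T4}
Step 10: wait(T7) -> count=0 queue=[] holders={T1,T3,T4,T7}
Step 11: wait(T8) -> count=0 queue=[T8] holders={T1,T3,T4,T7}
Step 12: wait(T5) -> count=0 queue=[T8,T5] holders={T1,T3,T4,T7}
Step 13: signal(T3) -> count=0 queue=[T5] holders={T1,T4,T7,T8}
Final holders: T1,T4,T7,T8

Answer: T1,T4,T7,T8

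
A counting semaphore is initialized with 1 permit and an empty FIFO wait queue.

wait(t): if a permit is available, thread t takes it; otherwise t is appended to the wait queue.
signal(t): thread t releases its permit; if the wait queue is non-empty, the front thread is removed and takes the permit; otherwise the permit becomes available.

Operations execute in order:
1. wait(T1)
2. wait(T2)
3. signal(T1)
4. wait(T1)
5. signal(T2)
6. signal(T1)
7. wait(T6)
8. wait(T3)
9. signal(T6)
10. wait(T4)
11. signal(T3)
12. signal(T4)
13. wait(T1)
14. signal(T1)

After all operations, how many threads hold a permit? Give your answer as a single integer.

Answer: 0

Derivation:
Step 1: wait(T1) -> count=0 queue=[] holders={T1}
Step 2: wait(T2) -> count=0 queue=[T2] holders={T1}
Step 3: signal(T1) -> count=0 queue=[] holders={T2}
Step 4: wait(T1) -> count=0 queue=[T1] holders={T2}
Step 5: signal(T2) -> count=0 queue=[] holders={T1}
Step 6: signal(T1) -> count=1 queue=[] holders={none}
Step 7: wait(T6) -> count=0 queue=[] holders={T6}
Step 8: wait(T3) -> count=0 queue=[T3] holders={T6}
Step 9: signal(T6) -> count=0 queue=[] holders={T3}
Step 10: wait(T4) -> count=0 queue=[T4] holders={T3}
Step 11: signal(T3) -> count=0 queue=[] holders={T4}
Step 12: signal(T4) -> count=1 queue=[] holders={none}
Step 13: wait(T1) -> count=0 queue=[] holders={T1}
Step 14: signal(T1) -> count=1 queue=[] holders={none}
Final holders: {none} -> 0 thread(s)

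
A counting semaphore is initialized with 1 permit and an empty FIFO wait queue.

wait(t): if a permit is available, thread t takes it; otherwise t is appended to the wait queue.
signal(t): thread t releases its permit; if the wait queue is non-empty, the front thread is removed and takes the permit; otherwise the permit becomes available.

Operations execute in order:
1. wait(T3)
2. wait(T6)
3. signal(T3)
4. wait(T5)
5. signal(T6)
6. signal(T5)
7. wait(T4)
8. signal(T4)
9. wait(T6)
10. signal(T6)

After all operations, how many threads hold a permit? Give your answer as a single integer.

Answer: 0

Derivation:
Step 1: wait(T3) -> count=0 queue=[] holders={T3}
Step 2: wait(T6) -> count=0 queue=[T6] holders={T3}
Step 3: signal(T3) -> count=0 queue=[] holders={T6}
Step 4: wait(T5) -> count=0 queue=[T5] holders={T6}
Step 5: signal(T6) -> count=0 queue=[] holders={T5}
Step 6: signal(T5) -> count=1 queue=[] holders={none}
Step 7: wait(T4) -> count=0 queue=[] holders={T4}
Step 8: signal(T4) -> count=1 queue=[] holders={none}
Step 9: wait(T6) -> count=0 queue=[] holders={T6}
Step 10: signal(T6) -> count=1 queue=[] holders={none}
Final holders: {none} -> 0 thread(s)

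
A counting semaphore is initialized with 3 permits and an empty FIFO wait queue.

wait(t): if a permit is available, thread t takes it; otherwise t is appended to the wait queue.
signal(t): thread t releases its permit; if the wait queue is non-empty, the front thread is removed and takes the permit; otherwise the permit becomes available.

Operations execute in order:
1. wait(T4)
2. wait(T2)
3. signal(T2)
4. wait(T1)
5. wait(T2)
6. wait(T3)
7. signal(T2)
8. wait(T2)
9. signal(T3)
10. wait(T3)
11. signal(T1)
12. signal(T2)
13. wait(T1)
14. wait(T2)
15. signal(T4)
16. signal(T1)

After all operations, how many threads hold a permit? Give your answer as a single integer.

Step 1: wait(T4) -> count=2 queue=[] holders={T4}
Step 2: wait(T2) -> count=1 queue=[] holders={T2,T4}
Step 3: signal(T2) -> count=2 queue=[] holders={T4}
Step 4: wait(T1) -> count=1 queue=[] holders={T1,T4}
Step 5: wait(T2) -> count=0 queue=[] holders={T1,T2,T4}
Step 6: wait(T3) -> count=0 queue=[T3] holders={T1,T2,T4}
Step 7: signal(T2) -> count=0 queue=[] holders={T1,T3,T4}
Step 8: wait(T2) -> count=0 queue=[T2] holders={T1,T3,T4}
Step 9: signal(T3) -> count=0 queue=[] holders={T1,T2,T4}
Step 10: wait(T3) -> count=0 queue=[T3] holders={T1,T2,T4}
Step 11: signal(T1) -> count=0 queue=[] holders={T2,T3,T4}
Step 12: signal(T2) -> count=1 queue=[] holders={T3,T4}
Step 13: wait(T1) -> count=0 queue=[] holders={T1,T3,T4}
Step 14: wait(T2) -> count=0 queue=[T2] holders={T1,T3,T4}
Step 15: signal(T4) -> count=0 queue=[] holders={T1,T2,T3}
Step 16: signal(T1) -> count=1 queue=[] holders={T2,T3}
Final holders: {T2,T3} -> 2 thread(s)

Answer: 2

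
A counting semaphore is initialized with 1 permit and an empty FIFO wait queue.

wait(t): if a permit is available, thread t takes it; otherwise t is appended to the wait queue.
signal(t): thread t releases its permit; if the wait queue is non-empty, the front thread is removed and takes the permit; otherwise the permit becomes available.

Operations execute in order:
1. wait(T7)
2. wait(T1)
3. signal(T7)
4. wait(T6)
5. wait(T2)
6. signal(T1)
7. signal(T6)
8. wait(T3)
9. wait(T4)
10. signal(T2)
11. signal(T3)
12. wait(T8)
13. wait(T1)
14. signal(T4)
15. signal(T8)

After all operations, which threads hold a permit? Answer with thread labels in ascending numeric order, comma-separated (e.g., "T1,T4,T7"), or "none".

Step 1: wait(T7) -> count=0 queue=[] holders={T7}
Step 2: wait(T1) -> count=0 queue=[T1] holders={T7}
Step 3: signal(T7) -> count=0 queue=[] holders={T1}
Step 4: wait(T6) -> count=0 queue=[T6] holders={T1}
Step 5: wait(T2) -> count=0 queue=[T6,T2] holders={T1}
Step 6: signal(T1) -> count=0 queue=[T2] holders={T6}
Step 7: signal(T6) -> count=0 queue=[] holders={T2}
Step 8: wait(T3) -> count=0 queue=[T3] holders={T2}
Step 9: wait(T4) -> count=0 queue=[T3,T4] holders={T2}
Step 10: signal(T2) -> count=0 queue=[T4] holders={T3}
Step 11: signal(T3) -> count=0 queue=[] holders={T4}
Step 12: wait(T8) -> count=0 queue=[T8] holders={T4}
Step 13: wait(T1) -> count=0 queue=[T8,T1] holders={T4}
Step 14: signal(T4) -> count=0 queue=[T1] holders={T8}
Step 15: signal(T8) -> count=0 queue=[] holders={T1}
Final holders: T1

Answer: T1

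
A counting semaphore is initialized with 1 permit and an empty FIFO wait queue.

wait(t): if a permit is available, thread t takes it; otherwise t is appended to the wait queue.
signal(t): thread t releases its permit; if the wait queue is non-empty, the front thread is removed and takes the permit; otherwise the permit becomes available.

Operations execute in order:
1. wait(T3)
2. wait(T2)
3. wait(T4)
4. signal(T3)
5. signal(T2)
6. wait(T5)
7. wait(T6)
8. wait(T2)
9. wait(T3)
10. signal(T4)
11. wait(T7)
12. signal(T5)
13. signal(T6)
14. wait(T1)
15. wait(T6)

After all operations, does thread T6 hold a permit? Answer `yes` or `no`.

Answer: no

Derivation:
Step 1: wait(T3) -> count=0 queue=[] holders={T3}
Step 2: wait(T2) -> count=0 queue=[T2] holders={T3}
Step 3: wait(T4) -> count=0 queue=[T2,T4] holders={T3}
Step 4: signal(T3) -> count=0 queue=[T4] holders={T2}
Step 5: signal(T2) -> count=0 queue=[] holders={T4}
Step 6: wait(T5) -> count=0 queue=[T5] holders={T4}
Step 7: wait(T6) -> count=0 queue=[T5,T6] holders={T4}
Step 8: wait(T2) -> count=0 queue=[T5,T6,T2] holders={T4}
Step 9: wait(T3) -> count=0 queue=[T5,T6,T2,T3] holders={T4}
Step 10: signal(T4) -> count=0 queue=[T6,T2,T3] holders={T5}
Step 11: wait(T7) -> count=0 queue=[T6,T2,T3,T7] holders={T5}
Step 12: signal(T5) -> count=0 queue=[T2,T3,T7] holders={T6}
Step 13: signal(T6) -> count=0 queue=[T3,T7] holders={T2}
Step 14: wait(T1) -> count=0 queue=[T3,T7,T1] holders={T2}
Step 15: wait(T6) -> count=0 queue=[T3,T7,T1,T6] holders={T2}
Final holders: {T2} -> T6 not in holders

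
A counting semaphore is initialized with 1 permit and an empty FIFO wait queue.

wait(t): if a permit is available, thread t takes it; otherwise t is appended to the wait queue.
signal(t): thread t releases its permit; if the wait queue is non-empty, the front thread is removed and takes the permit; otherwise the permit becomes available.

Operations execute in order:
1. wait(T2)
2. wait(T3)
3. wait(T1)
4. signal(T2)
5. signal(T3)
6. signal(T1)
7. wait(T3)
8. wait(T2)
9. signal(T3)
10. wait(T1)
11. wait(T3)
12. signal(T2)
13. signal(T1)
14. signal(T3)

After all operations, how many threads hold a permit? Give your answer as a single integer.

Answer: 0

Derivation:
Step 1: wait(T2) -> count=0 queue=[] holders={T2}
Step 2: wait(T3) -> count=0 queue=[T3] holders={T2}
Step 3: wait(T1) -> count=0 queue=[T3,T1] holders={T2}
Step 4: signal(T2) -> count=0 queue=[T1] holders={T3}
Step 5: signal(T3) -> count=0 queue=[] holders={T1}
Step 6: signal(T1) -> count=1 queue=[] holders={none}
Step 7: wait(T3) -> count=0 queue=[] holders={T3}
Step 8: wait(T2) -> count=0 queue=[T2] holders={T3}
Step 9: signal(T3) -> count=0 queue=[] holders={T2}
Step 10: wait(T1) -> count=0 queue=[T1] holders={T2}
Step 11: wait(T3) -> count=0 queue=[T1,T3] holders={T2}
Step 12: signal(T2) -> count=0 queue=[T3] holders={T1}
Step 13: signal(T1) -> count=0 queue=[] holders={T3}
Step 14: signal(T3) -> count=1 queue=[] holders={none}
Final holders: {none} -> 0 thread(s)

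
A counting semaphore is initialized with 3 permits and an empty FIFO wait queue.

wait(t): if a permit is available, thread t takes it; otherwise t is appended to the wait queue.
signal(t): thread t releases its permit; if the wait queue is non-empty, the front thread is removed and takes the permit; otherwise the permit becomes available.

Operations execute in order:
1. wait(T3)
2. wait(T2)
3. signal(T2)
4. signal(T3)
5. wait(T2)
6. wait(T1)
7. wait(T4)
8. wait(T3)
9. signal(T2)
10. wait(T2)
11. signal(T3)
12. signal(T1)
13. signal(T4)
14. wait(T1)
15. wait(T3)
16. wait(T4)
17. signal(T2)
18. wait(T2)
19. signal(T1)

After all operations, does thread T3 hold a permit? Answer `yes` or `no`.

Step 1: wait(T3) -> count=2 queue=[] holders={T3}
Step 2: wait(T2) -> count=1 queue=[] holders={T2,T3}
Step 3: signal(T2) -> count=2 queue=[] holders={T3}
Step 4: signal(T3) -> count=3 queue=[] holders={none}
Step 5: wait(T2) -> count=2 queue=[] holders={T2}
Step 6: wait(T1) -> count=1 queue=[] holders={T1,T2}
Step 7: wait(T4) -> count=0 queue=[] holders={T1,T2,T4}
Step 8: wait(T3) -> count=0 queue=[T3] holders={T1,T2,T4}
Step 9: signal(T2) -> count=0 queue=[] holders={T1,T3,T4}
Step 10: wait(T2) -> count=0 queue=[T2] holders={T1,T3,T4}
Step 11: signal(T3) -> count=0 queue=[] holders={T1,T2,T4}
Step 12: signal(T1) -> count=1 queue=[] holders={T2,T4}
Step 13: signal(T4) -> count=2 queue=[] holders={T2}
Step 14: wait(T1) -> count=1 queue=[] holders={T1,T2}
Step 15: wait(T3) -> count=0 queue=[] holders={T1,T2,T3}
Step 16: wait(T4) -> count=0 queue=[T4] holders={T1,T2,T3}
Step 17: signal(T2) -> count=0 queue=[] holders={T1,T3,T4}
Step 18: wait(T2) -> count=0 queue=[T2] holders={T1,T3,T4}
Step 19: signal(T1) -> count=0 queue=[] holders={T2,T3,T4}
Final holders: {T2,T3,T4} -> T3 in holders

Answer: yes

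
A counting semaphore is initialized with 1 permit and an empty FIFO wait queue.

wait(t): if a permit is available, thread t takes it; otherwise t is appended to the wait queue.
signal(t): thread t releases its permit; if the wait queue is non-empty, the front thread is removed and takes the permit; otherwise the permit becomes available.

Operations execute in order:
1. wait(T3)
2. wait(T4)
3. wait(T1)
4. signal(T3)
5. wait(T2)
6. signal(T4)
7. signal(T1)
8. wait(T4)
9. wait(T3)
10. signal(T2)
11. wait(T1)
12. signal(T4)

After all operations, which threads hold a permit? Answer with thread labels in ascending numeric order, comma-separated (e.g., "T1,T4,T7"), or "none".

Answer: T3

Derivation:
Step 1: wait(T3) -> count=0 queue=[] holders={T3}
Step 2: wait(T4) -> count=0 queue=[T4] holders={T3}
Step 3: wait(T1) -> count=0 queue=[T4,T1] holders={T3}
Step 4: signal(T3) -> count=0 queue=[T1] holders={T4}
Step 5: wait(T2) -> count=0 queue=[T1,T2] holders={T4}
Step 6: signal(T4) -> count=0 queue=[T2] holders={T1}
Step 7: signal(T1) -> count=0 queue=[] holders={T2}
Step 8: wait(T4) -> count=0 queue=[T4] holders={T2}
Step 9: wait(T3) -> count=0 queue=[T4,T3] holders={T2}
Step 10: signal(T2) -> count=0 queue=[T3] holders={T4}
Step 11: wait(T1) -> count=0 queue=[T3,T1] holders={T4}
Step 12: signal(T4) -> count=0 queue=[T1] holders={T3}
Final holders: T3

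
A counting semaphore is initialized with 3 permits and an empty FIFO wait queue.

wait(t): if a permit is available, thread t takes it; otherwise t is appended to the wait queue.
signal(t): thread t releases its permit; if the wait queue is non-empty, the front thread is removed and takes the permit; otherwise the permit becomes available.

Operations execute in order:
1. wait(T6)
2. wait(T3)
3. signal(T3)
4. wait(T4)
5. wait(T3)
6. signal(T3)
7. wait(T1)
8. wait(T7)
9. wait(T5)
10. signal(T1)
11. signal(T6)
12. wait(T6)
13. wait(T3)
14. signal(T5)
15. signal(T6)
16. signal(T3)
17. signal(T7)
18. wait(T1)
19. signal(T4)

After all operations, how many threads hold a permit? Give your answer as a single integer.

Step 1: wait(T6) -> count=2 queue=[] holders={T6}
Step 2: wait(T3) -> count=1 queue=[] holders={T3,T6}
Step 3: signal(T3) -> count=2 queue=[] holders={T6}
Step 4: wait(T4) -> count=1 queue=[] holders={T4,T6}
Step 5: wait(T3) -> count=0 queue=[] holders={T3,T4,T6}
Step 6: signal(T3) -> count=1 queue=[] holders={T4,T6}
Step 7: wait(T1) -> count=0 queue=[] holders={T1,T4,T6}
Step 8: wait(T7) -> count=0 queue=[T7] holders={T1,T4,T6}
Step 9: wait(T5) -> count=0 queue=[T7,T5] holders={T1,T4,T6}
Step 10: signal(T1) -> count=0 queue=[T5] holders={T4,T6,T7}
Step 11: signal(T6) -> count=0 queue=[] holders={T4,T5,T7}
Step 12: wait(T6) -> count=0 queue=[T6] holders={T4,T5,T7}
Step 13: wait(T3) -> count=0 queue=[T6,T3] holders={T4,T5,T7}
Step 14: signal(T5) -> count=0 queue=[T3] holders={T4,T6,T7}
Step 15: signal(T6) -> count=0 queue=[] holders={T3,T4,T7}
Step 16: signal(T3) -> count=1 queue=[] holders={T4,T7}
Step 17: signal(T7) -> count=2 queue=[] holders={T4}
Step 18: wait(T1) -> count=1 queue=[] holders={T1,T4}
Step 19: signal(T4) -> count=2 queue=[] holders={T1}
Final holders: {T1} -> 1 thread(s)

Answer: 1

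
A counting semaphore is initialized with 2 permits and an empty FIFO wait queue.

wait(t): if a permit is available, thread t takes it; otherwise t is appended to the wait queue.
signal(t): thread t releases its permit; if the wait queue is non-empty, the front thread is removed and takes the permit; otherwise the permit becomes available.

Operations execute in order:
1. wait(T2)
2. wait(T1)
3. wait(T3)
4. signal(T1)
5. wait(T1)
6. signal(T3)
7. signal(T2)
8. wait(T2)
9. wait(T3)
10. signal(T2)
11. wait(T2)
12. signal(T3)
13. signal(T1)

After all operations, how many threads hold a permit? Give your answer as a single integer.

Answer: 1

Derivation:
Step 1: wait(T2) -> count=1 queue=[] holders={T2}
Step 2: wait(T1) -> count=0 queue=[] holders={T1,T2}
Step 3: wait(T3) -> count=0 queue=[T3] holders={T1,T2}
Step 4: signal(T1) -> count=0 queue=[] holders={T2,T3}
Step 5: wait(T1) -> count=0 queue=[T1] holders={T2,T3}
Step 6: signal(T3) -> count=0 queue=[] holders={T1,T2}
Step 7: signal(T2) -> count=1 queue=[] holders={T1}
Step 8: wait(T2) -> count=0 queue=[] holders={T1,T2}
Step 9: wait(T3) -> count=0 queue=[T3] holders={T1,T2}
Step 10: signal(T2) -> count=0 queue=[] holders={T1,T3}
Step 11: wait(T2) -> count=0 queue=[T2] holders={T1,T3}
Step 12: signal(T3) -> count=0 queue=[] holders={T1,T2}
Step 13: signal(T1) -> count=1 queue=[] holders={T2}
Final holders: {T2} -> 1 thread(s)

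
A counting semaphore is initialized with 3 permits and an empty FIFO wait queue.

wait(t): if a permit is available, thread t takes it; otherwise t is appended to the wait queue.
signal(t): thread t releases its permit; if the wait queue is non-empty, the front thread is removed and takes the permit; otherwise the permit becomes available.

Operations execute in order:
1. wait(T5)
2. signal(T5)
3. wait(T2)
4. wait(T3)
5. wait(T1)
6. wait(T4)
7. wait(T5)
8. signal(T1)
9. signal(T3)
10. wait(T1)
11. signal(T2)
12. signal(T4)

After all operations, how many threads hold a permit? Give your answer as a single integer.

Step 1: wait(T5) -> count=2 queue=[] holders={T5}
Step 2: signal(T5) -> count=3 queue=[] holders={none}
Step 3: wait(T2) -> count=2 queue=[] holders={T2}
Step 4: wait(T3) -> count=1 queue=[] holders={T2,T3}
Step 5: wait(T1) -> count=0 queue=[] holders={T1,T2,T3}
Step 6: wait(T4) -> count=0 queue=[T4] holders={T1,T2,T3}
Step 7: wait(T5) -> count=0 queue=[T4,T5] holders={T1,T2,T3}
Step 8: signal(T1) -> count=0 queue=[T5] holders={T2,T3,T4}
Step 9: signal(T3) -> count=0 queue=[] holders={T2,T4,T5}
Step 10: wait(T1) -> count=0 queue=[T1] holders={T2,T4,T5}
Step 11: signal(T2) -> count=0 queue=[] holders={T1,T4,T5}
Step 12: signal(T4) -> count=1 queue=[] holders={T1,T5}
Final holders: {T1,T5} -> 2 thread(s)

Answer: 2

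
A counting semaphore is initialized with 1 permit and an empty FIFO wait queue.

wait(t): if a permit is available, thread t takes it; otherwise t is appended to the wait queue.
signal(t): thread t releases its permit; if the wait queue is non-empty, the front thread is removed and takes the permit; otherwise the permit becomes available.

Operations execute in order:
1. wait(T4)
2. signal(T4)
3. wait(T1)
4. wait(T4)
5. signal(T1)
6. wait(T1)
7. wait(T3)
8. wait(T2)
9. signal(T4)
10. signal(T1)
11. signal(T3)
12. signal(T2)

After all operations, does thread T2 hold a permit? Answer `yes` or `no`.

Step 1: wait(T4) -> count=0 queue=[] holders={T4}
Step 2: signal(T4) -> count=1 queue=[] holders={none}
Step 3: wait(T1) -> count=0 queue=[] holders={T1}
Step 4: wait(T4) -> count=0 queue=[T4] holders={T1}
Step 5: signal(T1) -> count=0 queue=[] holders={T4}
Step 6: wait(T1) -> count=0 queue=[T1] holders={T4}
Step 7: wait(T3) -> count=0 queue=[T1,T3] holders={T4}
Step 8: wait(T2) -> count=0 queue=[T1,T3,T2] holders={T4}
Step 9: signal(T4) -> count=0 queue=[T3,T2] holders={T1}
Step 10: signal(T1) -> count=0 queue=[T2] holders={T3}
Step 11: signal(T3) -> count=0 queue=[] holders={T2}
Step 12: signal(T2) -> count=1 queue=[] holders={none}
Final holders: {none} -> T2 not in holders

Answer: no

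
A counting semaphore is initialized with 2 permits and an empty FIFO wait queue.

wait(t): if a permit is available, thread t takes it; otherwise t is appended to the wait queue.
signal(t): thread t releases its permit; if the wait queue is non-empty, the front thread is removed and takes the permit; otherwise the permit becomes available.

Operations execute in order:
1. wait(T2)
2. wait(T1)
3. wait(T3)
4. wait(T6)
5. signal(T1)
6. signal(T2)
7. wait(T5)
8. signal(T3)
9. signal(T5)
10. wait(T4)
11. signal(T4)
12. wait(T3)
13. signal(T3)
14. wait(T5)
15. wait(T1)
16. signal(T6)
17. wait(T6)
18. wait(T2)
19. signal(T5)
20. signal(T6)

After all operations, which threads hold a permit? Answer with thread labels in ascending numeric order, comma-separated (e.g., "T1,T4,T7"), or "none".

Answer: T1,T2

Derivation:
Step 1: wait(T2) -> count=1 queue=[] holders={T2}
Step 2: wait(T1) -> count=0 queue=[] holders={T1,T2}
Step 3: wait(T3) -> count=0 queue=[T3] holders={T1,T2}
Step 4: wait(T6) -> count=0 queue=[T3,T6] holders={T1,T2}
Step 5: signal(T1) -> count=0 queue=[T6] holders={T2,T3}
Step 6: signal(T2) -> count=0 queue=[] holders={T3,T6}
Step 7: wait(T5) -> count=0 queue=[T5] holders={T3,T6}
Step 8: signal(T3) -> count=0 queue=[] holders={T5,T6}
Step 9: signal(T5) -> count=1 queue=[] holders={T6}
Step 10: wait(T4) -> count=0 queue=[] holders={T4,T6}
Step 11: signal(T4) -> count=1 queue=[] holders={T6}
Step 12: wait(T3) -> count=0 queue=[] holders={T3,T6}
Step 13: signal(T3) -> count=1 queue=[] holders={T6}
Step 14: wait(T5) -> count=0 queue=[] holders={T5,T6}
Step 15: wait(T1) -> count=0 queue=[T1] holders={T5,T6}
Step 16: signal(T6) -> count=0 queue=[] holders={T1,T5}
Step 17: wait(T6) -> count=0 queue=[T6] holders={T1,T5}
Step 18: wait(T2) -> count=0 queue=[T6,T2] holders={T1,T5}
Step 19: signal(T5) -> count=0 queue=[T2] holders={T1,T6}
Step 20: signal(T6) -> count=0 queue=[] holders={T1,T2}
Final holders: T1,T2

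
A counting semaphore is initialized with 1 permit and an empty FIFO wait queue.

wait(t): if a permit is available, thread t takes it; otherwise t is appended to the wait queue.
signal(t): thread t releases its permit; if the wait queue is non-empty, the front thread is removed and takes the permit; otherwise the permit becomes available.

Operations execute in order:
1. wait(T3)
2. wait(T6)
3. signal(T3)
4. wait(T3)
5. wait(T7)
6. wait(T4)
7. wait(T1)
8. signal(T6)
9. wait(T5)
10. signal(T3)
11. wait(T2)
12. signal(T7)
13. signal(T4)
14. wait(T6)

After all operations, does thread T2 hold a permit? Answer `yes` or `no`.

Answer: no

Derivation:
Step 1: wait(T3) -> count=0 queue=[] holders={T3}
Step 2: wait(T6) -> count=0 queue=[T6] holders={T3}
Step 3: signal(T3) -> count=0 queue=[] holders={T6}
Step 4: wait(T3) -> count=0 queue=[T3] holders={T6}
Step 5: wait(T7) -> count=0 queue=[T3,T7] holders={T6}
Step 6: wait(T4) -> count=0 queue=[T3,T7,T4] holders={T6}
Step 7: wait(T1) -> count=0 queue=[T3,T7,T4,T1] holders={T6}
Step 8: signal(T6) -> count=0 queue=[T7,T4,T1] holders={T3}
Step 9: wait(T5) -> count=0 queue=[T7,T4,T1,T5] holders={T3}
Step 10: signal(T3) -> count=0 queue=[T4,T1,T5] holders={T7}
Step 11: wait(T2) -> count=0 queue=[T4,T1,T5,T2] holders={T7}
Step 12: signal(T7) -> count=0 queue=[T1,T5,T2] holders={T4}
Step 13: signal(T4) -> count=0 queue=[T5,T2] holders={T1}
Step 14: wait(T6) -> count=0 queue=[T5,T2,T6] holders={T1}
Final holders: {T1} -> T2 not in holders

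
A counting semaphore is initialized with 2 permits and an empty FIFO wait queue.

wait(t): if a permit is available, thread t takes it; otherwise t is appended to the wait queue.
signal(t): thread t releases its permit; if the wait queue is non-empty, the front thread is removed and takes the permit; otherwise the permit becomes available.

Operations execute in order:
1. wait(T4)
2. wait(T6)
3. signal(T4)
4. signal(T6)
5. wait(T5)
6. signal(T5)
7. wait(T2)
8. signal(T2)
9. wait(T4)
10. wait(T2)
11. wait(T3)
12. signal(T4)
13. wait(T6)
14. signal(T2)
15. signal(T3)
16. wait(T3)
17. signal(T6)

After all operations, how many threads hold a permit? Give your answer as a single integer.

Step 1: wait(T4) -> count=1 queue=[] holders={T4}
Step 2: wait(T6) -> count=0 queue=[] holders={T4,T6}
Step 3: signal(T4) -> count=1 queue=[] holders={T6}
Step 4: signal(T6) -> count=2 queue=[] holders={none}
Step 5: wait(T5) -> count=1 queue=[] holders={T5}
Step 6: signal(T5) -> count=2 queue=[] holders={none}
Step 7: wait(T2) -> count=1 queue=[] holders={T2}
Step 8: signal(T2) -> count=2 queue=[] holders={none}
Step 9: wait(T4) -> count=1 queue=[] holders={T4}
Step 10: wait(T2) -> count=0 queue=[] holders={T2,T4}
Step 11: wait(T3) -> count=0 queue=[T3] holders={T2,T4}
Step 12: signal(T4) -> count=0 queue=[] holders={T2,T3}
Step 13: wait(T6) -> count=0 queue=[T6] holders={T2,T3}
Step 14: signal(T2) -> count=0 queue=[] holders={T3,T6}
Step 15: signal(T3) -> count=1 queue=[] holders={T6}
Step 16: wait(T3) -> count=0 queue=[] holders={T3,T6}
Step 17: signal(T6) -> count=1 queue=[] holders={T3}
Final holders: {T3} -> 1 thread(s)

Answer: 1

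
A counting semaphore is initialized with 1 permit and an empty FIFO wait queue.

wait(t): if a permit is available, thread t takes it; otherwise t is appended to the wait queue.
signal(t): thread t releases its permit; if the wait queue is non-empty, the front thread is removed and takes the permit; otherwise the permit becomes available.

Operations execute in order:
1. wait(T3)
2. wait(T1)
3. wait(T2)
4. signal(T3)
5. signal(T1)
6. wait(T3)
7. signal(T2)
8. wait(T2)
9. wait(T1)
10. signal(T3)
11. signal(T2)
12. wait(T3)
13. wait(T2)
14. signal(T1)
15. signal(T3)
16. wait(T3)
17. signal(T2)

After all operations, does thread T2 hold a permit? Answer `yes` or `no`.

Answer: no

Derivation:
Step 1: wait(T3) -> count=0 queue=[] holders={T3}
Step 2: wait(T1) -> count=0 queue=[T1] holders={T3}
Step 3: wait(T2) -> count=0 queue=[T1,T2] holders={T3}
Step 4: signal(T3) -> count=0 queue=[T2] holders={T1}
Step 5: signal(T1) -> count=0 queue=[] holders={T2}
Step 6: wait(T3) -> count=0 queue=[T3] holders={T2}
Step 7: signal(T2) -> count=0 queue=[] holders={T3}
Step 8: wait(T2) -> count=0 queue=[T2] holders={T3}
Step 9: wait(T1) -> count=0 queue=[T2,T1] holders={T3}
Step 10: signal(T3) -> count=0 queue=[T1] holders={T2}
Step 11: signal(T2) -> count=0 queue=[] holders={T1}
Step 12: wait(T3) -> count=0 queue=[T3] holders={T1}
Step 13: wait(T2) -> count=0 queue=[T3,T2] holders={T1}
Step 14: signal(T1) -> count=0 queue=[T2] holders={T3}
Step 15: signal(T3) -> count=0 queue=[] holders={T2}
Step 16: wait(T3) -> count=0 queue=[T3] holders={T2}
Step 17: signal(T2) -> count=0 queue=[] holders={T3}
Final holders: {T3} -> T2 not in holders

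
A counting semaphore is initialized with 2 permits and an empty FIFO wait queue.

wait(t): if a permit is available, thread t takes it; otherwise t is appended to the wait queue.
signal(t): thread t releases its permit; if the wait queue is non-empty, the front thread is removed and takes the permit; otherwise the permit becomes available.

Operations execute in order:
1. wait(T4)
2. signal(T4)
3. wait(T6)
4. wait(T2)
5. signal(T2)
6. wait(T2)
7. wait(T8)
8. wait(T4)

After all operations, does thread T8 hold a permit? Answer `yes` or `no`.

Answer: no

Derivation:
Step 1: wait(T4) -> count=1 queue=[] holders={T4}
Step 2: signal(T4) -> count=2 queue=[] holders={none}
Step 3: wait(T6) -> count=1 queue=[] holders={T6}
Step 4: wait(T2) -> count=0 queue=[] holders={T2,T6}
Step 5: signal(T2) -> count=1 queue=[] holders={T6}
Step 6: wait(T2) -> count=0 queue=[] holders={T2,T6}
Step 7: wait(T8) -> count=0 queue=[T8] holders={T2,T6}
Step 8: wait(T4) -> count=0 queue=[T8,T4] holders={T2,T6}
Final holders: {T2,T6} -> T8 not in holders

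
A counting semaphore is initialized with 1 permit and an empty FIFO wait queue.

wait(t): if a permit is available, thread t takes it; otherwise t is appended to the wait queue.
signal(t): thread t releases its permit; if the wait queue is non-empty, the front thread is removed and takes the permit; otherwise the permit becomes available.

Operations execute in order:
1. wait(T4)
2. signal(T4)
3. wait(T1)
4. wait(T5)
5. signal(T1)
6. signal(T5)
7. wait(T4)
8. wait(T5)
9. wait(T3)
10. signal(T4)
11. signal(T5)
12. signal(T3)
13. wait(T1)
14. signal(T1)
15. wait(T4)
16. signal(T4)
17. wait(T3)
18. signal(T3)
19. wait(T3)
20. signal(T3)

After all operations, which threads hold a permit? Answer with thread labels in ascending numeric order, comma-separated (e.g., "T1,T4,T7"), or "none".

Answer: none

Derivation:
Step 1: wait(T4) -> count=0 queue=[] holders={T4}
Step 2: signal(T4) -> count=1 queue=[] holders={none}
Step 3: wait(T1) -> count=0 queue=[] holders={T1}
Step 4: wait(T5) -> count=0 queue=[T5] holders={T1}
Step 5: signal(T1) -> count=0 queue=[] holders={T5}
Step 6: signal(T5) -> count=1 queue=[] holders={none}
Step 7: wait(T4) -> count=0 queue=[] holders={T4}
Step 8: wait(T5) -> count=0 queue=[T5] holders={T4}
Step 9: wait(T3) -> count=0 queue=[T5,T3] holders={T4}
Step 10: signal(T4) -> count=0 queue=[T3] holders={T5}
Step 11: signal(T5) -> count=0 queue=[] holders={T3}
Step 12: signal(T3) -> count=1 queue=[] holders={none}
Step 13: wait(T1) -> count=0 queue=[] holders={T1}
Step 14: signal(T1) -> count=1 queue=[] holders={none}
Step 15: wait(T4) -> count=0 queue=[] holders={T4}
Step 16: signal(T4) -> count=1 queue=[] holders={none}
Step 17: wait(T3) -> count=0 queue=[] holders={T3}
Step 18: signal(T3) -> count=1 queue=[] holders={none}
Step 19: wait(T3) -> count=0 queue=[] holders={T3}
Step 20: signal(T3) -> count=1 queue=[] holders={none}
Final holders: none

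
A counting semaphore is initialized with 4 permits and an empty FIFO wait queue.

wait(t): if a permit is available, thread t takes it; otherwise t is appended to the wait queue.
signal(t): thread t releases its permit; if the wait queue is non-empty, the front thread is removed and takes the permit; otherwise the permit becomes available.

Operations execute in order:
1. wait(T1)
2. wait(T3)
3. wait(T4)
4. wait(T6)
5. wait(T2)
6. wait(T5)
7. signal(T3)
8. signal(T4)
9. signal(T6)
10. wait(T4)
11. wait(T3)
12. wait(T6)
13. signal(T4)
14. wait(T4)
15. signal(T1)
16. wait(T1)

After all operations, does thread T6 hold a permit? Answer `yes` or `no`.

Answer: yes

Derivation:
Step 1: wait(T1) -> count=3 queue=[] holders={T1}
Step 2: wait(T3) -> count=2 queue=[] holders={T1,T3}
Step 3: wait(T4) -> count=1 queue=[] holders={T1,T3,T4}
Step 4: wait(T6) -> count=0 queue=[] holders={T1,T3,T4,T6}
Step 5: wait(T2) -> count=0 queue=[T2] holders={T1,T3,T4,T6}
Step 6: wait(T5) -> count=0 queue=[T2,T5] holders={T1,T3,T4,T6}
Step 7: signal(T3) -> count=0 queue=[T5] holders={T1,T2,T4,T6}
Step 8: signal(T4) -> count=0 queue=[] holders={T1,T2,T5,T6}
Step 9: signal(T6) -> count=1 queue=[] holders={T1,T2,T5}
Step 10: wait(T4) -> count=0 queue=[] holders={T1,T2,T4,T5}
Step 11: wait(T3) -> count=0 queue=[T3] holders={T1,T2,T4,T5}
Step 12: wait(T6) -> count=0 queue=[T3,T6] holders={T1,T2,T4,T5}
Step 13: signal(T4) -> count=0 queue=[T6] holders={T1,T2,T3,T5}
Step 14: wait(T4) -> count=0 queue=[T6,T4] holders={T1,T2,T3,T5}
Step 15: signal(T1) -> count=0 queue=[T4] holders={T2,T3,T5,T6}
Step 16: wait(T1) -> count=0 queue=[T4,T1] holders={T2,T3,T5,T6}
Final holders: {T2,T3,T5,T6} -> T6 in holders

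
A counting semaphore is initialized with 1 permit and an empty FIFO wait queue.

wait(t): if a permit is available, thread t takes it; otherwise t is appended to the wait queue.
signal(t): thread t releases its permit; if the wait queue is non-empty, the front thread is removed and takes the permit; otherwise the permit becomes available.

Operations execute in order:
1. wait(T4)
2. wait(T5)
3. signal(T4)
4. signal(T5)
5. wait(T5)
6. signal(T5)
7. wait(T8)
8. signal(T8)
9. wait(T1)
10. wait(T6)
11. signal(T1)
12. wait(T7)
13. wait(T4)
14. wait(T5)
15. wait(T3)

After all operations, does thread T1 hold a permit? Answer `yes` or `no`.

Step 1: wait(T4) -> count=0 queue=[] holders={T4}
Step 2: wait(T5) -> count=0 queue=[T5] holders={T4}
Step 3: signal(T4) -> count=0 queue=[] holders={T5}
Step 4: signal(T5) -> count=1 queue=[] holders={none}
Step 5: wait(T5) -> count=0 queue=[] holders={T5}
Step 6: signal(T5) -> count=1 queue=[] holders={none}
Step 7: wait(T8) -> count=0 queue=[] holders={T8}
Step 8: signal(T8) -> count=1 queue=[] holders={none}
Step 9: wait(T1) -> count=0 queue=[] holders={T1}
Step 10: wait(T6) -> count=0 queue=[T6] holders={T1}
Step 11: signal(T1) -> count=0 queue=[] holders={T6}
Step 12: wait(T7) -> count=0 queue=[T7] holders={T6}
Step 13: wait(T4) -> count=0 queue=[T7,T4] holders={T6}
Step 14: wait(T5) -> count=0 queue=[T7,T4,T5] holders={T6}
Step 15: wait(T3) -> count=0 queue=[T7,T4,T5,T3] holders={T6}
Final holders: {T6} -> T1 not in holders

Answer: no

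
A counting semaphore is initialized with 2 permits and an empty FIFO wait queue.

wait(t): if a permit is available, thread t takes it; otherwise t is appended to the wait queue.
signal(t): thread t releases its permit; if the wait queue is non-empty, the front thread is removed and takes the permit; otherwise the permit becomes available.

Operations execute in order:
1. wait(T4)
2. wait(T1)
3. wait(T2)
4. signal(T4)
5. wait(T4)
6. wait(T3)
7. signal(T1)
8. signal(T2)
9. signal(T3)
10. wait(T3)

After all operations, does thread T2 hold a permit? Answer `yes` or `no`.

Step 1: wait(T4) -> count=1 queue=[] holders={T4}
Step 2: wait(T1) -> count=0 queue=[] holders={T1,T4}
Step 3: wait(T2) -> count=0 queue=[T2] holders={T1,T4}
Step 4: signal(T4) -> count=0 queue=[] holders={T1,T2}
Step 5: wait(T4) -> count=0 queue=[T4] holders={T1,T2}
Step 6: wait(T3) -> count=0 queue=[T4,T3] holders={T1,T2}
Step 7: signal(T1) -> count=0 queue=[T3] holders={T2,T4}
Step 8: signal(T2) -> count=0 queue=[] holders={T3,T4}
Step 9: signal(T3) -> count=1 queue=[] holders={T4}
Step 10: wait(T3) -> count=0 queue=[] holders={T3,T4}
Final holders: {T3,T4} -> T2 not in holders

Answer: no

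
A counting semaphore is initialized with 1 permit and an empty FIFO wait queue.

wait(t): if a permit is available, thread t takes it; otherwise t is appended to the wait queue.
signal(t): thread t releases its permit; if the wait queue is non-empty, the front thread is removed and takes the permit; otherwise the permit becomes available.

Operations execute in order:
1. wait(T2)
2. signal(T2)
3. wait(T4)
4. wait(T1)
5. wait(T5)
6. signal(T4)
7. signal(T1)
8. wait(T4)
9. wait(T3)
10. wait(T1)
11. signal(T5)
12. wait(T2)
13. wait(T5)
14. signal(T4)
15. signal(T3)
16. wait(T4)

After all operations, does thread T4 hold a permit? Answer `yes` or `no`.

Answer: no

Derivation:
Step 1: wait(T2) -> count=0 queue=[] holders={T2}
Step 2: signal(T2) -> count=1 queue=[] holders={none}
Step 3: wait(T4) -> count=0 queue=[] holders={T4}
Step 4: wait(T1) -> count=0 queue=[T1] holders={T4}
Step 5: wait(T5) -> count=0 queue=[T1,T5] holders={T4}
Step 6: signal(T4) -> count=0 queue=[T5] holders={T1}
Step 7: signal(T1) -> count=0 queue=[] holders={T5}
Step 8: wait(T4) -> count=0 queue=[T4] holders={T5}
Step 9: wait(T3) -> count=0 queue=[T4,T3] holders={T5}
Step 10: wait(T1) -> count=0 queue=[T4,T3,T1] holders={T5}
Step 11: signal(T5) -> count=0 queue=[T3,T1] holders={T4}
Step 12: wait(T2) -> count=0 queue=[T3,T1,T2] holders={T4}
Step 13: wait(T5) -> count=0 queue=[T3,T1,T2,T5] holders={T4}
Step 14: signal(T4) -> count=0 queue=[T1,T2,T5] holders={T3}
Step 15: signal(T3) -> count=0 queue=[T2,T5] holders={T1}
Step 16: wait(T4) -> count=0 queue=[T2,T5,T4] holders={T1}
Final holders: {T1} -> T4 not in holders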